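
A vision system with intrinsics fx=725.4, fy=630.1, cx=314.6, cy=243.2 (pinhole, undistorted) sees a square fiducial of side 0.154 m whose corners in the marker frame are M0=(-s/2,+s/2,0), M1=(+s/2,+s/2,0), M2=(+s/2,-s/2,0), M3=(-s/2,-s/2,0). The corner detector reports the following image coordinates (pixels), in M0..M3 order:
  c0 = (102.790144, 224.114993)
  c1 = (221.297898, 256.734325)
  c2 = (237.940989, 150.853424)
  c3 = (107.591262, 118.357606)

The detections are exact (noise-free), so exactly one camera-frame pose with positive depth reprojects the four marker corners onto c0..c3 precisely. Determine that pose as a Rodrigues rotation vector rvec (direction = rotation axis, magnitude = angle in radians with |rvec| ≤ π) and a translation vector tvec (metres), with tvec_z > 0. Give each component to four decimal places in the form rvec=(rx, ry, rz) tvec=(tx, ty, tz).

Intrinsics K: fx=725.4, fy=630.1, cx=314.6, cy=243.2
Marker side s = 0.154 m; corners in marker frame (Z=0):
  M0 = (-0.0770, +0.0770, 0)
  M1 = (+0.0770, +0.0770, 0)
  M2 = (+0.0770, -0.0770, 0)
  M3 = (-0.0770, -0.0770, 0)
Detected image corners:
  c0 = (102.790144, 224.114993) px
  c1 = (221.297898, 256.734325) px
  c2 = (237.940989, 150.853424) px
  c3 = (107.591262, 118.357606) px
Planar DLT: solve 8×8 A·h = b for H (H[2,2]=1):
  H  [+773.95428 +31.62262 +166.23411]
  H  [+175.31384 +799.90185 +189.72376]
  H  [-0.19261 +0.60139 +1.00000]
B = K⁻¹H; ‖b₁‖=1.218600, ‖b₂‖=1.218600; λ = 2/(‖b₁‖+‖b₂‖) = 0.820614, sign → tz>0 ⇒ λ=+0.820614
r₁ = λ·B[:,0] = (+0.94409,+0.28933,-0.15806); r₂ = λ·B[:,1] = (-0.17826,+0.85128,+0.49351)
r₃ = r₁×r₂ = (+0.27734,-0.43774,+0.85526); SVD([r₁ r₂ r₃]) → R = UVᵀ:
  R  [+0.94409 -0.17826 +0.27734]
  R  [+0.28933 +0.85127 -0.43774]
  R  [-0.15806 +0.49351 +0.85526]
t = (-0.16784, -0.06965, +0.82061) m
tr R = 2.650621; θ = arccos((tr R − 1)/2) = 0.600044 rad = 34.380°
axis k = ((R−Rᵀ)₃₂, (R−Rᵀ)₁₃, (R−Rᵀ)₂₁) / (2 sinθ) = (+0.824590, +0.385527, +0.414028)
rvec = θ·k = (+0.494791, +0.231334, +0.248435)

rvec=(0.4948, 0.2313, 0.2484) tvec=(-0.1678, -0.0696, 0.8206)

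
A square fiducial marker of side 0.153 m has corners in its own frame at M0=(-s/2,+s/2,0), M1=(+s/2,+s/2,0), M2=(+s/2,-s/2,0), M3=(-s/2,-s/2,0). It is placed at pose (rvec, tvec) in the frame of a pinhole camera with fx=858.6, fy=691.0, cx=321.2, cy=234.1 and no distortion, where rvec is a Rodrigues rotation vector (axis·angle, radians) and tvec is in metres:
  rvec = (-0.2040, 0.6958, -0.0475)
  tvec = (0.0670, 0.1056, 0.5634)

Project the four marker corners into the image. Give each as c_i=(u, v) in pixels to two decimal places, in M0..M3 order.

c0=(330.46, 453.15) c1=(534.00, 471.96) c2=(527.65, 263.00) c3=(335.13, 277.31)

Intrinsics K: fx=858.6, fy=691.0, cx=321.2, cy=234.1
Marker side s = 0.153 m; corners in marker frame (Z=0):
  M0 = (-0.0765, +0.0765, 0)
  M1 = (+0.0765, +0.0765, 0)
  M2 = (+0.0765, -0.0765, 0)
  M3 = (-0.0765, -0.0765, 0)
rvec = (-0.2040, 0.6958, -0.0475), |rvec| = θ = 0.72664 rad = 41.634°
Rodrigues: sinθ=0.66436, 1−cosθ=0.25259; R = I + sinθ·[k]× + (1−cosθ)·[k]×²:
    [+0.76732 -0.02447 +0.64080]
    [-0.11133 +0.97901 +0.17070]
    [-0.63153 -0.20233 +0.74849]
t = (0.0670, 0.1056, 0.5634) m
M0: Pc = R·M0+t = (+0.00643, +0.18901, +0.59623); u = 858.6·(+0.00643)/0.59623 + 321.2 = 330.4565, v = 691.0·(+0.18901)/0.59623 + 234.1 = 453.1530
M1: Pc = R·M1+t = (+0.12383, +0.17198, +0.49961); u = 858.6·(+0.12383)/0.49961 + 321.2 = 534.0025, v = 691.0·(+0.17198)/0.49961 + 234.1 = 471.9585
M2: Pc = R·M2+t = (+0.12757, +0.02219, +0.53057); u = 858.6·(+0.12757)/0.53057 + 321.2 = 527.6463, v = 691.0·(+0.02219)/0.53057 + 234.1 = 262.9981
M3: Pc = R·M3+t = (+0.01017, +0.03922, +0.62719); u = 858.6·(+0.01017)/0.62719 + 321.2 = 335.1258, v = 691.0·(+0.03922)/0.62719 + 234.1 = 277.3129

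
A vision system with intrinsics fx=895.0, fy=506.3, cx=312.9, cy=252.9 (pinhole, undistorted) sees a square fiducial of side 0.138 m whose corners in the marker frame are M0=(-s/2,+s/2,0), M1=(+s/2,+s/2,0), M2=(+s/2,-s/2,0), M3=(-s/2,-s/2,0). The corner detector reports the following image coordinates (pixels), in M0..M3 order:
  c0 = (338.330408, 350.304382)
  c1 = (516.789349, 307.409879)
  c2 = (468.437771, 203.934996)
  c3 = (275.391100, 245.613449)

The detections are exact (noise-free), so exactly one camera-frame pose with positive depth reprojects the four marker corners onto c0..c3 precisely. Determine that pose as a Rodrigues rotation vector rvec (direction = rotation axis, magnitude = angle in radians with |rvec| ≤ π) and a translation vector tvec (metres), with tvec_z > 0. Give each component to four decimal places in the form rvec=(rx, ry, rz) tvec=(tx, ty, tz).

Intrinsics K: fx=895.0, fy=506.3, cx=312.9, cy=252.9
Marker side s = 0.138 m; corners in marker frame (Z=0):
  M0 = (-0.0690, +0.0690, 0)
  M1 = (+0.0690, +0.0690, 0)
  M2 = (+0.0690, -0.0690, 0)
  M3 = (-0.0690, -0.0690, 0)
Detected image corners:
  c0 = (338.330408, 350.304382) px
  c1 = (516.789349, 307.409879) px
  c2 = (468.437771, 203.934996) px
  c3 = (275.391100, 245.613449) px
Planar DLT: solve 8×8 A·h = b for H (H[2,2]=1):
  H  [+1456.83096 +595.96283 +402.47231]
  H  [-228.62128 +888.31739 +278.14544]
  H  [+0.28159 +0.48472 +1.00000]
B = K⁻¹H; ‖b₁‖=1.663958, ‖b₂‖=1.663958; λ = 2/(‖b₁‖+‖b₂‖) = 0.600977, sign → tz>0 ⇒ λ=+0.600977
r₁ = λ·B[:,0] = (+0.91907,-0.35591,+0.16923); r₂ = λ·B[:,1] = (+0.29833,+0.90892,+0.29131)
r₃ = r₁×r₂ = (-0.25750,-0.21724,+0.94154); SVD([r₁ r₂ r₃]) → R = UVᵀ:
  R  [+0.91907 +0.29833 -0.25750]
  R  [-0.35591 +0.90892 -0.21724]
  R  [+0.16923 +0.29131 +0.94154]
t = (+0.06015, +0.02997, +0.60098) m
tr R = 2.769533; θ = arccos((tr R − 1)/2) = 0.484803 rad = 27.777°
axis k = ((R−Rᵀ)₃₂, (R−Rᵀ)₁₃, (R−Rᵀ)₂₁) / (2 sinθ) = (+0.545616, -0.457829, -0.701923)
rvec = θ·k = (+0.264517, -0.221957, -0.340294)

rvec=(0.2645, -0.2220, -0.3403) tvec=(0.0601, 0.0300, 0.6010)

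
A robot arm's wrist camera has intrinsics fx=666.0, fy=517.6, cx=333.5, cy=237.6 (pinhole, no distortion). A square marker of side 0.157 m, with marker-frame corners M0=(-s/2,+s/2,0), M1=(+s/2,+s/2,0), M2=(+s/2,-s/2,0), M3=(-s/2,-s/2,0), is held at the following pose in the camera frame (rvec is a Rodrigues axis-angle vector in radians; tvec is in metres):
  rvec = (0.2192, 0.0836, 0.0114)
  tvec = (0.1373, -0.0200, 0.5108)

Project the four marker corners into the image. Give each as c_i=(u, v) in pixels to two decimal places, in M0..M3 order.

Intrinsics K: fx=666.0, fy=517.6, cx=333.5, cy=237.6
Marker side s = 0.157 m; corners in marker frame (Z=0):
  M0 = (-0.0785, +0.0785, 0)
  M1 = (+0.0785, +0.0785, 0)
  M2 = (+0.0785, -0.0785, 0)
  M3 = (-0.0785, -0.0785, 0)
rvec = (0.2192, 0.0836, 0.0114), |rvec| = θ = 0.23488 rad = 13.458°
Rodrigues: sinθ=0.23272, 1−cosθ=0.02746; R = I + sinθ·[k]× + (1−cosθ)·[k]×²:
    [+0.99646 -0.00217 +0.08408]
    [+0.02042 +0.97602 -0.21672]
    [-0.08159 +0.21766 +0.97261]
t = (0.1373, -0.0200, 0.5108) m
M0: Pc = R·M0+t = (+0.05891, +0.05502, +0.53429); u = 666.0·(+0.05891)/0.53429 + 333.5 = 406.9287, v = 517.6·(+0.05502)/0.53429 + 237.6 = 290.8963
M1: Pc = R·M1+t = (+0.21535, +0.05822, +0.52148); u = 666.0·(+0.21535)/0.52148 + 333.5 = 608.5313, v = 517.6·(+0.05822)/0.52148 + 237.6 = 295.3869
M2: Pc = R·M2+t = (+0.21569, -0.09502, +0.48731); u = 666.0·(+0.21569)/0.48731 + 333.5 = 628.2850, v = 517.6·(-0.09502)/0.48731 + 237.6 = 136.6788
M3: Pc = R·M3+t = (+0.05925, -0.09822, +0.50012); u = 666.0·(+0.05925)/0.50012 + 333.5 = 412.4009, v = 517.6·(-0.09822)/0.50012 + 237.6 = 135.9463

c0=(406.93, 290.90) c1=(608.53, 295.39) c2=(628.29, 136.68) c3=(412.40, 135.95)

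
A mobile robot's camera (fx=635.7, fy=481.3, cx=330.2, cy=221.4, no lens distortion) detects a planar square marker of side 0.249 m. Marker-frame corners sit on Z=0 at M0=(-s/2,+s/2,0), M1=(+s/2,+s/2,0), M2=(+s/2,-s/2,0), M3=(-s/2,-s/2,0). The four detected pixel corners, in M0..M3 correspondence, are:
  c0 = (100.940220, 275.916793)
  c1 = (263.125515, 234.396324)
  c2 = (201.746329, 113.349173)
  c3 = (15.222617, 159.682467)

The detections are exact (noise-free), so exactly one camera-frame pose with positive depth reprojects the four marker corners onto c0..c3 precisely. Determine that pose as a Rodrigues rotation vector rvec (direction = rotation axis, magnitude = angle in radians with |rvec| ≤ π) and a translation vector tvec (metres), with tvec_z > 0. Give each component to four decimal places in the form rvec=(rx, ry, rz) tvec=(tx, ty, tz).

Intrinsics K: fx=635.7, fy=481.3, cx=330.2, cy=221.4
Marker side s = 0.249 m; corners in marker frame (Z=0):
  M0 = (-0.1245, +0.1245, 0)
  M1 = (+0.1245, +0.1245, 0)
  M2 = (+0.1245, -0.1245, 0)
  M3 = (-0.1245, -0.1245, 0)
Detected image corners:
  c0 = (100.940220, 275.916793) px
  c1 = (263.125515, 234.396324) px
  c2 = (201.746329, 113.349173) px
  c3 = (15.222617, 159.682467) px
Planar DLT: solve 8×8 A·h = b for H (H[2,2]=1):
  H  [+702.51645 +374.20710 +148.16991]
  H  [-168.19556 +583.11257 +199.75059]
  H  [+0.03862 +0.54432 +1.00000]
B = K⁻¹H; ‖b₁‖=1.146156, ‖b₂‖=1.146156; λ = 2/(‖b₁‖+‖b₂‖) = 0.872481, sign → tz>0 ⇒ λ=+0.872481
r₁ = λ·B[:,0] = (+0.94668,-0.32040,+0.03369); r₂ = λ·B[:,1] = (+0.26691,+0.83858,+0.47491)
r₃ = r₁×r₂ = (-0.18041,-0.44059,+0.87939); SVD([r₁ r₂ r₃]) → R = UVᵀ:
  R  [+0.94668 +0.26691 -0.18041]
  R  [-0.32040 +0.83858 -0.44059]
  R  [+0.03369 +0.47491 +0.87939]
t = (-0.24983, -0.03925, +0.87248) m
tr R = 2.664658; θ = arccos((tr R − 1)/2) = 0.587500 rad = 33.661°
axis k = ((R−Rᵀ)₃₂, (R−Rᵀ)₁₃, (R−Rᵀ)₂₁) / (2 sinθ) = (+0.825845, -0.193139, -0.529790)
rvec = θ·k = (+0.485184, -0.113469, -0.311252)

rvec=(0.4852, -0.1135, -0.3113) tvec=(-0.2498, -0.0392, 0.8725)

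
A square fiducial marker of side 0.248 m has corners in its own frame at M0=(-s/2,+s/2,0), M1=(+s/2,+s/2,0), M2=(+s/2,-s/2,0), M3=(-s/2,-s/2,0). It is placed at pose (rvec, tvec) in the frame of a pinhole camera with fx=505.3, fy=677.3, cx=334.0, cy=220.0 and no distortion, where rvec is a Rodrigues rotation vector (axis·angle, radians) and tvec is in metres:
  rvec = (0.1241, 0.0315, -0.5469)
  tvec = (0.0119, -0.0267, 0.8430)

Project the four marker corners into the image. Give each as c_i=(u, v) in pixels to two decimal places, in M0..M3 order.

Intrinsics K: fx=505.3, fy=677.3, cx=334.0, cy=220.0
Marker side s = 0.248 m; corners in marker frame (Z=0):
  M0 = (-0.1240, +0.1240, 0)
  M1 = (+0.1240, +0.1240, 0)
  M2 = (+0.1240, -0.1240, 0)
  M3 = (-0.1240, -0.1240, 0)
rvec = (0.1241, 0.0315, -0.5469), |rvec| = θ = 0.56169 rad = 32.182°
Rodrigues: sinθ=0.53262, 1−cosθ=0.15364; R = I + sinθ·[k]× + (1−cosθ)·[k]×²:
    [+0.85386 +0.52050 -0.00318]
    [-0.51669 +0.84684 -0.12607]
    [-0.06292 +0.10929 +0.99202]
t = (0.0119, -0.0267, 0.8430) m
M0: Pc = R·M0+t = (-0.02944, +0.14238, +0.86435); u = 505.3·(-0.02944)/0.86435 + 334.0 = 316.7913, v = 677.3·(+0.14238)/0.86435 + 220.0 = 331.5659
M1: Pc = R·M1+t = (+0.18232, +0.01424, +0.84875); u = 505.3·(+0.18232)/0.84875 + 334.0 = 442.5436, v = 677.3·(+0.01424)/0.84875 + 220.0 = 231.3625
M2: Pc = R·M2+t = (+0.05324, -0.19578, +0.82165); u = 505.3·(+0.05324)/0.82165 + 334.0 = 366.7398, v = 677.3·(-0.19578)/0.82165 + 220.0 = 58.6163
M3: Pc = R·M3+t = (-0.15852, -0.06764, +0.83725); u = 505.3·(-0.15852)/0.83725 + 334.0 = 238.3296, v = 677.3·(-0.06764)/0.83725 + 220.0 = 165.2831

c0=(316.79, 331.57) c1=(442.54, 231.36) c2=(366.74, 58.62) c3=(238.33, 165.28)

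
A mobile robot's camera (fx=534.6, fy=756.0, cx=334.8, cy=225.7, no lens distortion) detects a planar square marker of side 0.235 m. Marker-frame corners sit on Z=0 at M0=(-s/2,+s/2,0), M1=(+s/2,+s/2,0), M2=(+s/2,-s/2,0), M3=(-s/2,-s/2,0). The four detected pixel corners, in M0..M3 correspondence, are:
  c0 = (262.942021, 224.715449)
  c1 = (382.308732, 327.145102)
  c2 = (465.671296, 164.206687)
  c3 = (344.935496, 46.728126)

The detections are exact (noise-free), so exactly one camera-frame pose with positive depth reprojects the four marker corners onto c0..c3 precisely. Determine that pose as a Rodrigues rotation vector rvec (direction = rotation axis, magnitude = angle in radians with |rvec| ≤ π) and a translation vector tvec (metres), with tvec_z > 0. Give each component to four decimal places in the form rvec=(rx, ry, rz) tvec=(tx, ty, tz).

rvec=(0.2393, -0.1476, 0.5753) tvec=(0.0478, -0.0355, 0.8566)

Intrinsics K: fx=534.6, fy=756.0, cx=334.8, cy=225.7
Marker side s = 0.235 m; corners in marker frame (Z=0):
  M0 = (-0.1175, +0.1175, 0)
  M1 = (+0.1175, +0.1175, 0)
  M2 = (+0.1175, -0.1175, 0)
  M3 = (-0.1175, -0.1175, 0)
Detected image corners:
  c0 = (262.942021, 224.715449) px
  c1 = (382.308732, 327.145102) px
  c2 = (465.671296, 164.206687) px
  c3 = (344.935496, 46.728126) px
Planar DLT: solve 8×8 A·h = b for H (H[2,2]=1):
  H  [+597.56895 -274.47216 +364.61278]
  H  [+512.56055 +765.04664 +194.36970]
  H  [+0.23844 +0.21274 +1.00000]
B = K⁻¹H; ‖b₁‖=1.167466, ‖b₂‖=1.167466; λ = 2/(‖b₁‖+‖b₂‖) = 0.856556, sign → tz>0 ⇒ λ=+0.856556
r₁ = λ·B[:,0] = (+0.82954,+0.51976,+0.20424); r₂ = λ·B[:,1] = (-0.55389,+0.81240,+0.18223)
r₃ = r₁×r₂ = (-0.07121,-0.26429,+0.96181); SVD([r₁ r₂ r₃]) → R = UVᵀ:
  R  [+0.82954 -0.55389 -0.07121]
  R  [+0.51976 +0.81240 -0.26429]
  R  [+0.20424 +0.18223 +0.96181]
t = (+0.04777, -0.03550, +0.85656) m
tr R = 2.603752; θ = arccos((tr R − 1)/2) = 0.640368 rad = 36.690°
axis k = ((R−Rᵀ)₃₂, (R−Rᵀ)₁₃, (R−Rᵀ)₂₁) / (2 sinθ) = (+0.373660, -0.230508, +0.898468)
rvec = θ·k = (+0.239280, -0.147610, +0.575350)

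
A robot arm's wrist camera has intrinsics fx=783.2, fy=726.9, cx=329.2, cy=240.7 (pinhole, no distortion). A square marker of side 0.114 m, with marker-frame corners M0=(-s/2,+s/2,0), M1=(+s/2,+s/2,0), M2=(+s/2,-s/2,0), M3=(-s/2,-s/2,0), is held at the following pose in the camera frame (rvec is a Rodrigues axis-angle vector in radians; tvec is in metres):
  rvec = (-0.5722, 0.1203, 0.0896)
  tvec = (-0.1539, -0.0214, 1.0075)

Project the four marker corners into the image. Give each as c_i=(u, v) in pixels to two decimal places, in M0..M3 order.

Intrinsics K: fx=783.2, fy=726.9, cx=329.2, cy=240.7
Marker side s = 0.114 m; corners in marker frame (Z=0):
  M0 = (-0.0570, +0.0570, 0)
  M1 = (+0.0570, +0.0570, 0)
  M2 = (+0.0570, -0.0570, 0)
  M3 = (-0.0570, -0.0570, 0)
rvec = (-0.5722, 0.1203, 0.0896), |rvec| = θ = 0.59153 rad = 33.892°
Rodrigues: sinθ=0.55764, 1−cosθ=0.16991; R = I + sinθ·[k]× + (1−cosθ)·[k]×²:
    [+0.98907 -0.11789 +0.08851]
    [+0.05104 +0.83711 +0.54464]
    [-0.13830 -0.53417 +0.83398]
t = (-0.1539, -0.0214, 1.0075) m
M0: Pc = R·M0+t = (-0.21700, +0.02341, +0.98494); u = 783.2·(-0.21700)/0.98494 + 329.2 = 156.6485, v = 726.9·(+0.02341)/0.98494 + 240.7 = 257.9742
M1: Pc = R·M1+t = (-0.10424, +0.02922, +0.96917); u = 783.2·(-0.10424)/0.96917 + 329.2 = 244.9600, v = 726.9·(+0.02922)/0.96917 + 240.7 = 262.6192
M2: Pc = R·M2+t = (-0.09080, -0.06621, +1.03006); u = 783.2·(-0.09080)/1.03006 + 329.2 = 260.1588, v = 726.9·(-0.06621)/1.03006 + 240.7 = 193.9793
M3: Pc = R·M3+t = (-0.20356, -0.07202, +1.04583); u = 783.2·(-0.20356)/1.04583 + 329.2 = 176.7603, v = 726.9·(-0.07202)/1.04583 + 240.7 = 190.6396

c0=(156.65, 257.97) c1=(244.96, 262.62) c2=(260.16, 193.98) c3=(176.76, 190.64)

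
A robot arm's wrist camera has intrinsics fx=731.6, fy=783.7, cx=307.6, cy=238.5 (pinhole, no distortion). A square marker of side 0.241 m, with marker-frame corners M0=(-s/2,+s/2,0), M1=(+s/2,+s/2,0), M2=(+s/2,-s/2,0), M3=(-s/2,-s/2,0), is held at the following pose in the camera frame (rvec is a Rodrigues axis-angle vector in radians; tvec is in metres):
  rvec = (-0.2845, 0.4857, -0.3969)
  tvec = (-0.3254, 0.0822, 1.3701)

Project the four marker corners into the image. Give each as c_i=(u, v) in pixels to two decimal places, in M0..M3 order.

c0=(101.66, 375.90) c1=(198.10, 322.24) c2=(166.25, 194.52) c3=(77.53, 253.34)

Intrinsics K: fx=731.6, fy=783.7, cx=307.6, cy=238.5
Marker side s = 0.241 m; corners in marker frame (Z=0):
  M0 = (-0.1205, +0.1205, 0)
  M1 = (+0.1205, +0.1205, 0)
  M2 = (+0.1205, -0.1205, 0)
  M3 = (-0.1205, -0.1205, 0)
rvec = (-0.2845, 0.4857, -0.3969), |rvec| = θ = 0.68875 rad = 39.462°
Rodrigues: sinθ=0.63557, 1−cosθ=0.22796; R = I + sinθ·[k]× + (1−cosθ)·[k]×²:
    [+0.81094 +0.29985 +0.50246]
    [-0.43266 +0.88540 +0.16990]
    [-0.39394 -0.35517 +0.84774]
t = (-0.3254, 0.0822, 1.3701) m
M0: Pc = R·M0+t = (-0.38699, +0.24103, +1.37477); u = 731.6·(-0.38699)/1.37477 + 307.6 = 101.6613, v = 783.7·(+0.24103)/1.37477 + 238.5 = 375.8992
M1: Pc = R·M1+t = (-0.19155, +0.13676, +1.27983); u = 731.6·(-0.19155)/1.27983 + 307.6 = 198.1031, v = 783.7·(+0.13676)/1.27983 + 238.5 = 322.2419
M2: Pc = R·M2+t = (-0.26381, -0.07663, +1.36543); u = 731.6·(-0.26381)/1.36543 + 307.6 = 166.2476, v = 783.7·(-0.07663)/1.36543 + 238.5 = 194.5195
M3: Pc = R·M3+t = (-0.45925, +0.02764, +1.46037); u = 731.6·(-0.45925)/1.46037 + 307.6 = 77.5295, v = 783.7·(+0.02764)/1.46037 + 238.5 = 253.3351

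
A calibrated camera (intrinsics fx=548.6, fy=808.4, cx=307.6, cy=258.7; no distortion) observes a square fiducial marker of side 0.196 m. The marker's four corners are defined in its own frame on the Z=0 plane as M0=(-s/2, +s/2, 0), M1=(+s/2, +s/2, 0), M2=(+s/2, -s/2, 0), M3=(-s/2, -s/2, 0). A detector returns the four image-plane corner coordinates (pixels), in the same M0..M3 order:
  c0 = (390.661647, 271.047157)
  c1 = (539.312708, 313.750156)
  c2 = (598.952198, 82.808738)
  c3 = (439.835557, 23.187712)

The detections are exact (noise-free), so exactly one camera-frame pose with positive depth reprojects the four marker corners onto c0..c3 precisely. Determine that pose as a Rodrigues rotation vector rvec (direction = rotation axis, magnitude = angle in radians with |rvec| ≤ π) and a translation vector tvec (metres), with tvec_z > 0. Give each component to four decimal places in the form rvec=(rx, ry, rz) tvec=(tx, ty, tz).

Intrinsics K: fx=548.6, fy=808.4, cx=307.6, cy=258.7
Marker side s = 0.196 m; corners in marker frame (Z=0):
  M0 = (-0.0980, +0.0980, 0)
  M1 = (+0.0980, +0.0980, 0)
  M2 = (+0.0980, -0.0980, 0)
  M3 = (-0.0980, -0.0980, 0)
Detected image corners:
  c0 = (390.661647, 271.047157) px
  c1 = (539.312708, 313.750156) px
  c2 = (598.952198, 82.808738) px
  c3 = (439.835557, 23.187712) px
Planar DLT: solve 8×8 A·h = b for H (H[2,2]=1):
  H  [+915.02737 -61.16067 +493.02232]
  H  [+305.15082 +1296.48743 +178.54074]
  H  [+0.26628 +0.44113 +1.00000]
B = K⁻¹H; ‖b₁‖=1.569253, ‖b₂‖=1.569253; λ = 2/(‖b₁‖+‖b₂‖) = 0.637246, sign → tz>0 ⇒ λ=+0.637246
r₁ = λ·B[:,0] = (+0.96774,+0.18624,+0.16968); r₂ = λ·B[:,1] = (-0.22866,+0.93204,+0.28111)
r₃ = r₁×r₂ = (-0.10580,-0.31084,+0.94456); SVD([r₁ r₂ r₃]) → R = UVᵀ:
  R  [+0.96774 -0.22866 -0.10580]
  R  [+0.18624 +0.93204 -0.31084]
  R  [+0.16968 +0.28111 +0.94456]
t = (+0.21538, -0.06319, +0.63725) m
tr R = 2.844331; θ = arccos((tr R − 1)/2) = 0.397154 rad = 22.755°
axis k = ((R−Rᵀ)₃₂, (R−Rᵀ)₁₃, (R−Rᵀ)₂₁) / (2 sinθ) = (+0.765200, -0.356109, +0.536336)
rvec = θ·k = (+0.303902, -0.141430, +0.213008)

rvec=(0.3039, -0.1414, 0.2130) tvec=(0.2154, -0.0632, 0.6372)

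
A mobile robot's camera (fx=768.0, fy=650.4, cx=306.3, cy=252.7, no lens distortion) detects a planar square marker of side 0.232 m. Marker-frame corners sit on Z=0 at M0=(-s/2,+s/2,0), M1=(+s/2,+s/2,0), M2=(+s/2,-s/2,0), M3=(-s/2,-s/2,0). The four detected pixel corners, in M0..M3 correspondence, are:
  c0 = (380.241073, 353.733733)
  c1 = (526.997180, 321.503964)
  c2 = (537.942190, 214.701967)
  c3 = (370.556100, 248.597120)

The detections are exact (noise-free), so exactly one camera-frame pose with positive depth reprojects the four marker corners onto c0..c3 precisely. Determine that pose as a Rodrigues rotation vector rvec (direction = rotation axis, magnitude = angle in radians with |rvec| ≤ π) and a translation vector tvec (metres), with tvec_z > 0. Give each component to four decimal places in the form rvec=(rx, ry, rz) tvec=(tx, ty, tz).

rvec=(0.6428, -0.1894, -0.1856) tvec=(0.2080, 0.0582, 1.0751)

Intrinsics K: fx=768.0, fy=650.4, cx=306.3, cy=252.7
Marker side s = 0.232 m; corners in marker frame (Z=0):
  M0 = (-0.1160, +0.1160, 0)
  M1 = (+0.1160, +0.1160, 0)
  M2 = (+0.1160, -0.1160, 0)
  M3 = (-0.1160, -0.1160, 0)
Detected image corners:
  c0 = (380.241073, 353.733733) px
  c1 = (526.997180, 321.503964) px
  c2 = (537.942190, 214.701967) px
  c3 = (370.556100, 248.597120) px
Planar DLT: solve 8×8 A·h = b for H (H[2,2]=1):
  H  [+723.60025 +253.90541 +454.90669]
  H  [-111.24151 +618.07349 +287.90736]
  H  [+0.10903 +0.56657 +1.00000]
B = K⁻¹H; ‖b₁‖=0.930105, ‖b₂‖=0.930105; λ = 2/(‖b₁‖+‖b₂‖) = 1.075148, sign → tz>0 ⇒ λ=+1.075148
r₁ = λ·B[:,0] = (+0.96624,-0.22943,+0.11722); r₂ = λ·B[:,1] = (+0.11251,+0.78504,+0.60914)
r₃ = r₁×r₂ = (-0.23178,-0.57539,+0.78435); SVD([r₁ r₂ r₃]) → R = UVᵀ:
  R  [+0.96624 +0.11251 -0.23178]
  R  [-0.22943 +0.78504 -0.57539]
  R  [+0.11722 +0.60914 +0.78435]
t = (+0.20804, +0.05820, +1.07515) m
tr R = 2.535631; θ = arccos((tr R − 1)/2) = 0.695372 rad = 39.842°
axis k = ((R−Rᵀ)₃₂, (R−Rᵀ)₁₃, (R−Rᵀ)₂₁) / (2 sinθ) = (+0.924445, -0.272373, -0.266861)
rvec = θ·k = (+0.642833, -0.189400, -0.185568)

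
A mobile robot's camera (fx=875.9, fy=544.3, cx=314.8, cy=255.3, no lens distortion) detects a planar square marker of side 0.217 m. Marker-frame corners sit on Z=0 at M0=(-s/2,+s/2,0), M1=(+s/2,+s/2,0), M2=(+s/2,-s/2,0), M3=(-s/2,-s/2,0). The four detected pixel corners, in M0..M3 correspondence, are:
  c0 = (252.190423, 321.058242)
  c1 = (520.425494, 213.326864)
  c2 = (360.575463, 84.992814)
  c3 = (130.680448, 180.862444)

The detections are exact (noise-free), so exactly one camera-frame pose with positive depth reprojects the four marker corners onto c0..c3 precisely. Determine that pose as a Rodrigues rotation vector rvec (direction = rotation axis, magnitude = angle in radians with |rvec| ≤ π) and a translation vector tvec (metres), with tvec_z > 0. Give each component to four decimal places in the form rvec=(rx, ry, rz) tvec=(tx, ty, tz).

rvec=(-0.4073, 0.1821, -0.5552) tvec=(-0.0037, -0.0702, 0.6419)

Intrinsics K: fx=875.9, fy=544.3, cx=314.8, cy=255.3
Marker side s = 0.217 m; corners in marker frame (Z=0):
  M0 = (-0.1085, +0.1085, 0)
  M1 = (+0.1085, +0.1085, 0)
  M2 = (+0.1085, -0.1085, 0)
  M3 = (-0.1085, -0.1085, 0)
Detected image corners:
  c0 = (252.190423, 321.058242) px
  c1 = (520.425494, 213.326864) px
  c2 = (360.575463, 84.992814) px
  c3 = (130.680448, 180.862444) px
Planar DLT: solve 8×8 A·h = b for H (H[2,2]=1):
  H  [+1112.53950 +439.61154 +309.71182]
  H  [-485.48873 +487.42813 +195.77514]
  H  [-0.09153 -0.65768 +1.00000]
B = K⁻¹H; ‖b₁‖=1.557943, ‖b₂‖=1.557943; λ = 2/(‖b₁‖+‖b₂‖) = 0.641872, sign → tz>0 ⇒ λ=+0.641872
r₁ = λ·B[:,0] = (+0.83640,-0.54496,-0.05875); r₂ = λ·B[:,1] = (+0.47387,+0.77281,-0.42215)
r₃ = r₁×r₂ = (+0.27546,+0.32524,+0.90462); SVD([r₁ r₂ r₃]) → R = UVᵀ:
  R  [+0.83640 +0.47387 +0.27546]
  R  [-0.54496 +0.77281 +0.32524]
  R  [-0.05875 -0.42215 +0.90462]
t = (-0.00373, -0.07020, +0.64187) m
tr R = 2.513832; θ = arccos((tr R − 1)/2) = 0.712215 rad = 40.807°
axis k = ((R−Rᵀ)₃₂, (R−Rᵀ)₁₃, (R−Rᵀ)₂₁) / (2 sinθ) = (-0.571825, +0.255704, -0.779507)
rvec = θ·k = (-0.407263, +0.182116, -0.555177)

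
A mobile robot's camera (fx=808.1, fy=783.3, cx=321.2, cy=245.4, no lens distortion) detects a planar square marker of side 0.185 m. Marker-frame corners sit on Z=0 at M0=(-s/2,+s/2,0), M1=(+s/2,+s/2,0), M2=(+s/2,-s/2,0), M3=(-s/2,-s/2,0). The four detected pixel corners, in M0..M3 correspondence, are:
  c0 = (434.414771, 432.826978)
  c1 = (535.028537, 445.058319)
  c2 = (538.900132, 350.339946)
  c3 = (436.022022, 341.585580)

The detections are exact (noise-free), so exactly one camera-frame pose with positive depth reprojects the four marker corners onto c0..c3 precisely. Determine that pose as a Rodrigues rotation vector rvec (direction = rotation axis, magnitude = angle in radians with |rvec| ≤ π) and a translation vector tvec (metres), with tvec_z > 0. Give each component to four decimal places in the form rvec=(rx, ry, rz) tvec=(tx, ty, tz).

Intrinsics K: fx=808.1, fy=783.3, cx=321.2, cy=245.4
Marker side s = 0.185 m; corners in marker frame (Z=0):
  M0 = (-0.0925, +0.0925, 0)
  M1 = (+0.0925, +0.0925, 0)
  M2 = (+0.0925, -0.0925, 0)
  M3 = (-0.0925, -0.0925, 0)
Detected image corners:
  c0 = (434.414771, 432.826978) px
  c1 = (535.028537, 445.058319) px
  c2 = (538.900132, 350.339946) px
  c3 = (436.022022, 341.585580) px
Planar DLT: solve 8×8 A·h = b for H (H[2,2]=1):
  H  [+445.37596 +40.97464 +485.06485]
  H  [-27.58197 +547.34540 +392.84075]
  H  [-0.21506 +0.11451 +1.00000]
B = K⁻¹H; ‖b₁‖=0.672732, ‖b₂‖=0.672732; λ = 2/(‖b₁‖+‖b₂‖) = 1.486476, sign → tz>0 ⇒ λ=+1.486476
r₁ = λ·B[:,0] = (+0.94632,+0.04781,-0.31968); r₂ = λ·B[:,1] = (+0.00772,+0.98538,+0.17021)
r₃ = r₁×r₂ = (+0.32314,-0.16354,+0.93211); SVD([r₁ r₂ r₃]) → R = UVᵀ:
  R  [+0.94632 +0.00772 +0.32314]
  R  [+0.04781 +0.98538 -0.16354]
  R  [-0.31968 +0.17021 +0.93211]
t = (+0.30142, +0.27980, +1.48648) m
tr R = 2.863810; θ = arccos((tr R − 1)/2) = 0.371166 rad = 21.266°
axis k = ((R−Rᵀ)₃₂, (R−Rᵀ)₁₃, (R−Rᵀ)₂₁) / (2 sinθ) = (+0.460091, +0.886150, +0.055269)
rvec = θ·k = (+0.170770, +0.328909, +0.020514)

rvec=(0.1708, 0.3289, 0.0205) tvec=(0.3014, 0.2798, 1.4865)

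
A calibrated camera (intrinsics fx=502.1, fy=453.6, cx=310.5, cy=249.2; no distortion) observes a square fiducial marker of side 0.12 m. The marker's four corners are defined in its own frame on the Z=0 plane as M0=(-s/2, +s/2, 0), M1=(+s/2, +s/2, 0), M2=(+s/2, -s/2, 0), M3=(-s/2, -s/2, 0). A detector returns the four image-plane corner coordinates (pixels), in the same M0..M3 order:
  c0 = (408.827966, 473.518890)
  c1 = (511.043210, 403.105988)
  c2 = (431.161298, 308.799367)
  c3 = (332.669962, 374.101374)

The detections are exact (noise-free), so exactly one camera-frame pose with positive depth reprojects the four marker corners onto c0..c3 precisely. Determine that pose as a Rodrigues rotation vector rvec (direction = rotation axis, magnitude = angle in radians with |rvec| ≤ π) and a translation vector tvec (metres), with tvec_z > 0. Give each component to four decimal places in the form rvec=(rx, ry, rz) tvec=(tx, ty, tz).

Intrinsics K: fx=502.1, fy=453.6, cx=310.5, cy=249.2
Marker side s = 0.12 m; corners in marker frame (Z=0):
  M0 = (-0.0600, +0.0600, 0)
  M1 = (+0.0600, +0.0600, 0)
  M2 = (+0.0600, -0.0600, 0)
  M3 = (-0.0600, -0.0600, 0)
Detected image corners:
  c0 = (408.827966, 473.518890) px
  c1 = (511.043210, 403.105988) px
  c2 = (431.161298, 308.799367) px
  c3 = (332.669962, 374.101374) px
Planar DLT: solve 8×8 A·h = b for H (H[2,2]=1):
  H  [+896.67276 +472.87698 +420.37380]
  H  [-508.63569 +642.66100 +388.36257]
  H  [+0.14441 -0.42151 +1.00000]
B = K⁻¹H; ‖b₁‖=2.083436, ‖b₂‖=2.083436; λ = 2/(‖b₁‖+‖b₂‖) = 0.479976, sign → tz>0 ⇒ λ=+0.479976
r₁ = λ·B[:,0] = (+0.81430,-0.57629,+0.06932); r₂ = λ·B[:,1] = (+0.57715,+0.79118,-0.20231)
r₃ = r₁×r₂ = (+0.06175,+0.20475,+0.97686); SVD([r₁ r₂ r₃]) → R = UVᵀ:
  R  [+0.81430 +0.57715 +0.06175]
  R  [-0.57629 +0.79118 +0.20475]
  R  [+0.06932 -0.20231 +0.97686]
t = (+0.10503, +0.14725, +0.47998) m
tr R = 2.582342; θ = arccos((tr R − 1)/2) = 0.658075 rad = 37.705°
axis k = ((R−Rᵀ)₃₂, (R−Rᵀ)₁₃, (R−Rᵀ)₂₁) / (2 sinθ) = (-0.332789, -0.006184, -0.942981)
rvec = θ·k = (-0.219000, -0.004070, -0.620553)

rvec=(-0.2190, -0.0041, -0.6206) tvec=(0.1050, 0.1473, 0.4800)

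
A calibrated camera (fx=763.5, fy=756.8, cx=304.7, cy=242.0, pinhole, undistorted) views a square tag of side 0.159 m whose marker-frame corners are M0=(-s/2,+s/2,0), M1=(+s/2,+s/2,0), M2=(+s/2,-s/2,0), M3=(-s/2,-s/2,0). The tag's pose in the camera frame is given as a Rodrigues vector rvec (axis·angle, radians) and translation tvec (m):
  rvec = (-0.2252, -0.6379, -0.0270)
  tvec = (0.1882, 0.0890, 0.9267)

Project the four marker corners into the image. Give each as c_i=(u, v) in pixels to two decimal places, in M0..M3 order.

c0=(421.20, 384.86) c1=(511.59, 376.34) c2=(493.40, 253.45) c3=(404.30, 248.73)

Intrinsics K: fx=763.5, fy=756.8, cx=304.7, cy=242.0
Marker side s = 0.159 m; corners in marker frame (Z=0):
  M0 = (-0.0795, +0.0795, 0)
  M1 = (+0.0795, +0.0795, 0)
  M2 = (+0.0795, -0.0795, 0)
  M3 = (-0.0795, -0.0795, 0)
rvec = (-0.2252, -0.6379, -0.0270), |rvec| = θ = 0.67702 rad = 38.791°
Rodrigues: sinθ=0.62648, 1−cosθ=0.22056; R = I + sinθ·[k]× + (1−cosθ)·[k]×²:
    [+0.80384 +0.09411 -0.58735]
    [+0.04414 +0.97525 +0.21667]
    [+0.59320 -0.20010 +0.77979]
t = (0.1882, 0.0890, 0.9267) m
M0: Pc = R·M0+t = (+0.13178, +0.16302, +0.86363); u = 763.5·(+0.13178)/0.86363 + 304.7 = 421.1975, v = 756.8·(+0.16302)/0.86363 + 242.0 = 384.8566
M1: Pc = R·M1+t = (+0.25959, +0.17004, +0.95795); u = 763.5·(+0.25959)/0.95795 + 304.7 = 511.5946, v = 756.8·(+0.17004)/0.95795 + 242.0 = 376.3359
M2: Pc = R·M2+t = (+0.24462, +0.01498, +0.98977); u = 763.5·(+0.24462)/0.98977 + 304.7 = 493.4013, v = 756.8·(+0.01498)/0.98977 + 242.0 = 253.4519
M3: Pc = R·M3+t = (+0.11681, +0.00796, +0.89545); u = 763.5·(+0.11681)/0.89545 + 304.7 = 404.2997, v = 756.8·(+0.00796)/0.89545 + 242.0 = 248.7264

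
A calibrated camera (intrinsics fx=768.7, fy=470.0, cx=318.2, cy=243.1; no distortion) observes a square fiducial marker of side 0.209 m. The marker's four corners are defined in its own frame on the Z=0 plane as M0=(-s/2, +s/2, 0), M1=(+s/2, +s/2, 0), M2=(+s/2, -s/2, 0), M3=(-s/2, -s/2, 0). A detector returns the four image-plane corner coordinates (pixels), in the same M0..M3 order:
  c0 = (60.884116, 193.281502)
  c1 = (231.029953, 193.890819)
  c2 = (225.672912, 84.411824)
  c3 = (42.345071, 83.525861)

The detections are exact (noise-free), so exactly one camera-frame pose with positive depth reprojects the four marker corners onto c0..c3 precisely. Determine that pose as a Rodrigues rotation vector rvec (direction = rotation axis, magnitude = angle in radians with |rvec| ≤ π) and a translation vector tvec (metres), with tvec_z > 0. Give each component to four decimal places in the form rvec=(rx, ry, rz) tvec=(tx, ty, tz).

Intrinsics K: fx=768.7, fy=470.0, cx=318.2, cy=243.1
Marker side s = 0.209 m; corners in marker frame (Z=0):
  M0 = (-0.1045, +0.1045, 0)
  M1 = (+0.1045, +0.1045, 0)
  M2 = (+0.1045, -0.1045, 0)
  M3 = (-0.1045, -0.1045, 0)
Detected image corners:
  c0 = (60.884116, 193.281502) px
  c1 = (231.029953, 193.890819) px
  c2 = (225.672912, 84.411824) px
  c3 = (42.345071, 83.525861) px
Planar DLT: solve 8×8 A·h = b for H (H[2,2]=1):
  H  [+845.80714 +107.00011 +140.29447]
  H  [+4.89120 +573.91891 +140.81811]
  H  [+0.00965 +0.35622 +1.00000]
B = K⁻¹H; ‖b₁‖=1.096371, ‖b₂‖=1.096371; λ = 2/(‖b₁‖+‖b₂‖) = 0.912100, sign → tz>0 ⇒ λ=+0.912100
r₁ = λ·B[:,0] = (+0.99995,+0.00494,+0.00880); r₂ = λ·B[:,1] = (-0.00753,+0.94572,+0.32490)
r₃ = r₁×r₂ = (-0.00671,-0.32495,+0.94571); SVD([r₁ r₂ r₃]) → R = UVᵀ:
  R  [+0.99995 -0.00753 -0.00671]
  R  [+0.00494 +0.94572 -0.32495]
  R  [+0.00880 +0.32490 +0.94571]
t = (-0.21109, -0.19849, +0.91210) m
tr R = 2.891372; θ = arccos((tr R − 1)/2) = 0.331098 rad = 18.971°
axis k = ((R−Rᵀ)₃₂, (R−Rᵀ)₁₃, (R−Rᵀ)₂₁) / (2 sinθ) = (+0.999531, -0.023860, +0.019185)
rvec = θ·k = (+0.330943, -0.007900, +0.006352)

rvec=(0.3309, -0.0079, 0.0064) tvec=(-0.2111, -0.1985, 0.9121)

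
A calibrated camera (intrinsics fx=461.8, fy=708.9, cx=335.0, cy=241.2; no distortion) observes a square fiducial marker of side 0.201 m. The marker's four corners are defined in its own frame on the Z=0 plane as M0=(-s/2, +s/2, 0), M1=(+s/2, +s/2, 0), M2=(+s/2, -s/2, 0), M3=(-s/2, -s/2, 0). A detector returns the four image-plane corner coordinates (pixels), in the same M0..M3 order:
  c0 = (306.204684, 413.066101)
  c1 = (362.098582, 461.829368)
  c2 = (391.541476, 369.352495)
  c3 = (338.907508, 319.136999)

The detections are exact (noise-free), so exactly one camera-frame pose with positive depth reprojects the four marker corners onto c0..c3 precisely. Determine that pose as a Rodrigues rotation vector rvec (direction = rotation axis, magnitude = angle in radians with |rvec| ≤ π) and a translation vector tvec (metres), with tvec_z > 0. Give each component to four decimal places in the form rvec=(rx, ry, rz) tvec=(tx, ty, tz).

Intrinsics K: fx=461.8, fy=708.9, cx=335.0, cy=241.2
Marker side s = 0.201 m; corners in marker frame (Z=0):
  M0 = (-0.1005, +0.1005, 0)
  M1 = (+0.1005, +0.1005, 0)
  M2 = (+0.1005, -0.1005, 0)
  M3 = (-0.1005, -0.1005, 0)
Detected image corners:
  c0 = (306.204684, 413.066101) px
  c1 = (362.098582, 461.829368) px
  c2 = (391.541476, 369.352495) px
  c3 = (338.907508, 319.136999) px
Planar DLT: solve 8×8 A·h = b for H (H[2,2]=1):
  H  [+333.15459 -222.68724 +350.48672]
  H  [+317.08605 +387.35492 +390.38272]
  H  [+0.18114 -0.19516 +1.00000]
B = K⁻¹H; ‖b₁‖=0.727785, ‖b₂‖=0.727785; λ = 2/(‖b₁‖+‖b₂‖) = 1.374033, sign → tz>0 ⇒ λ=+1.374033
r₁ = λ·B[:,0] = (+0.81071,+0.52991,+0.24890); r₂ = λ·B[:,1] = (-0.46806,+0.84203,-0.26815)
r₃ = r₁×r₂ = (-0.35167,+0.10089,+0.93067); SVD([r₁ r₂ r₃]) → R = UVᵀ:
  R  [+0.81071 -0.46806 -0.35167]
  R  [+0.52991 +0.84203 +0.10089]
  R  [+0.24890 -0.26815 +0.93067]
t = (+0.04608, +0.28915, +1.37403) m
tr R = 2.583408; θ = arccos((tr R − 1)/2) = 0.657203 rad = 37.655°
axis k = ((R−Rᵀ)₃₂, (R−Rᵀ)₁₃, (R−Rᵀ)₂₁) / (2 sinθ) = (-0.302046, -0.491543, +0.816795)
rvec = θ·k = (-0.198505, -0.323044, +0.536800)

rvec=(-0.1985, -0.3230, 0.5368) tvec=(0.0461, 0.2892, 1.3740)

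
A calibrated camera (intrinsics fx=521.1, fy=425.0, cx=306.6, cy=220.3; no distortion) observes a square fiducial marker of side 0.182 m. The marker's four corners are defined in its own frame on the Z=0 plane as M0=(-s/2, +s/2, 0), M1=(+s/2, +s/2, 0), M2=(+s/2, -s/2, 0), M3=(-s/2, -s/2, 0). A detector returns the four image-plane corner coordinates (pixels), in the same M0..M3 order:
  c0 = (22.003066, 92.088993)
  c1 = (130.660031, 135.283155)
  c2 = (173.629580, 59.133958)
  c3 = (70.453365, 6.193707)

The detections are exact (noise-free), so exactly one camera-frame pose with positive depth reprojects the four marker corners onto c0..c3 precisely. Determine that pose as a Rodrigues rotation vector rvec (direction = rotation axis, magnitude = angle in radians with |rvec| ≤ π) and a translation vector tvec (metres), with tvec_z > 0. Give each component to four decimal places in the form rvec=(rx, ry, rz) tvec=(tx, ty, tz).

Intrinsics K: fx=521.1, fy=425.0, cx=306.6, cy=220.3
Marker side s = 0.182 m; corners in marker frame (Z=0):
  M0 = (-0.0910, +0.0910, 0)
  M1 = (+0.0910, +0.0910, 0)
  M2 = (+0.0910, -0.0910, 0)
  M3 = (-0.0910, -0.0910, 0)
Detected image corners:
  c0 = (22.003066, 92.088993) px
  c1 = (130.660031, 135.283155) px
  c2 = (173.629580, 59.133958) px
  c3 = (70.453365, 6.193707) px
Planar DLT: solve 8×8 A·h = b for H (H[2,2]=1):
  H  [+647.47261 -250.17611 +102.36806]
  H  [+312.43554 +443.62119 +74.62218]
  H  [+0.66050 +0.00073 +1.00000]
B = K⁻¹H; ‖b₁‖=1.148765, ‖b₂‖=1.148765; λ = 2/(‖b₁‖+‖b₂‖) = 0.870500, sign → tz>0 ⇒ λ=+0.870500
r₁ = λ·B[:,0] = (+0.74332,+0.34191,+0.57496); r₂ = λ·B[:,1] = (-0.41829,+0.90831,+0.00063)
r₃ = r₁×r₂ = (-0.52203,-0.24097,+0.81818); SVD([r₁ r₂ r₃]) → R = UVᵀ:
  R  [+0.74332 -0.41829 -0.52203]
  R  [+0.34191 +0.90831 -0.24097]
  R  [+0.57496 +0.00063 +0.81818]
t = (-0.34117, -0.29838, +0.87050) m
tr R = 2.469807; θ = arccos((tr R − 1)/2) = 0.745272 rad = 42.701°
axis k = ((R−Rᵀ)₃₂, (R−Rᵀ)₁₃, (R−Rᵀ)₂₁) / (2 sinθ) = (+0.178133, -0.808784, +0.560479)
rvec = θ·k = (+0.132758, -0.602765, +0.417709)

rvec=(0.1328, -0.6028, 0.4177) tvec=(-0.3412, -0.2984, 0.8705)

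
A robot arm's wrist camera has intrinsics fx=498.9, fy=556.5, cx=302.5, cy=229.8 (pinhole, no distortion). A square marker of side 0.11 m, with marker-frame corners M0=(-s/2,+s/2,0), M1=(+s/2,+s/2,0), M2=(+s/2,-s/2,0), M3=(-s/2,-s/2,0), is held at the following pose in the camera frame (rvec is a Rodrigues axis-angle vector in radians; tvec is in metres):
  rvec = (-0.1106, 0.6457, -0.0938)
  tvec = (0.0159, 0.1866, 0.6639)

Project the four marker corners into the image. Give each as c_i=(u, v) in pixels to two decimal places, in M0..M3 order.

c0=(284.47, 429.79) c1=(352.48, 438.83) c2=(346.82, 339.17) c3=(280.73, 339.57)

Intrinsics K: fx=498.9, fy=556.5, cx=302.5, cy=229.8
Marker side s = 0.11 m; corners in marker frame (Z=0):
  M0 = (-0.0550, +0.0550, 0)
  M1 = (+0.0550, +0.0550, 0)
  M2 = (+0.0550, -0.0550, 0)
  M3 = (-0.0550, -0.0550, 0)
rvec = (-0.1106, 0.6457, -0.0938), |rvec| = θ = 0.66178 rad = 37.917°
Rodrigues: sinθ=0.61453, 1−cosθ=0.21110; R = I + sinθ·[k]× + (1−cosθ)·[k]×²:
    [+0.79479 +0.05268 +0.60459]
    [-0.12152 +0.98986 +0.07351]
    [-0.59459 -0.13190 +0.79314]
t = (0.0159, 0.1866, 0.6639) m
M0: Pc = R·M0+t = (-0.02492, +0.24773, +0.68935); u = 498.9·(-0.02492)/0.68935 + 302.5 = 284.4674, v = 556.5·(+0.24773)/0.68935 + 229.8 = 429.7856
M1: Pc = R·M1+t = (+0.06251, +0.23436, +0.62394); u = 498.9·(+0.06251)/0.62394 + 302.5 = 352.4832, v = 556.5·(+0.23436)/0.62394 + 229.8 = 438.8263
M2: Pc = R·M2+t = (+0.05672, +0.12547, +0.63845); u = 498.9·(+0.05672)/0.63845 + 302.5 = 346.8193, v = 556.5·(+0.12547)/0.63845 + 229.8 = 339.1679
M3: Pc = R·M3+t = (-0.03071, +0.13884, +0.70386); u = 498.9·(-0.03071)/0.70386 + 302.5 = 280.7318, v = 556.5·(+0.13884)/0.70386 + 229.8 = 339.5741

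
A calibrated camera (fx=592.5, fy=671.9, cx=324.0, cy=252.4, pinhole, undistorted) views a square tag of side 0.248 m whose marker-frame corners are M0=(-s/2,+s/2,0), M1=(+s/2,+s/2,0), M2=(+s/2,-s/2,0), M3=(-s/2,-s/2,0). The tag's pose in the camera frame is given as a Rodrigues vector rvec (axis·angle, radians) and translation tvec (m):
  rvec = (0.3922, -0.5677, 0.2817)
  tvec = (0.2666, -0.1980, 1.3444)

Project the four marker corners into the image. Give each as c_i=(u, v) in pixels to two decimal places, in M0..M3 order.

Intrinsics K: fx=592.5, fy=671.9, cx=324.0, cy=252.4
Marker side s = 0.248 m; corners in marker frame (Z=0):
  M0 = (-0.1240, +0.1240, 0)
  M1 = (+0.1240, +0.1240, 0)
  M2 = (+0.1240, -0.1240, 0)
  M3 = (-0.1240, -0.1240, 0)
rvec = (0.3922, -0.5677, 0.2817), |rvec| = θ = 0.74529 rad = 42.702°
Rodrigues: sinθ=0.67819, 1−cosθ=0.26511; R = I + sinθ·[k]× + (1−cosθ)·[k]×²:
    [+0.80831 -0.36260 -0.46385]
    [+0.15007 +0.88871 -0.43321]
    [+0.56932 +0.28056 +0.77276]
t = (0.2666, -0.1980, 1.3444) m
M0: Pc = R·M0+t = (+0.12141, -0.10641, +1.30859); u = 592.5·(+0.12141)/1.30859 + 324.0 = 378.9703, v = 671.9·(-0.10641)/1.30859 + 252.4 = 197.7644
M1: Pc = R·M1+t = (+0.32187, -0.06919, +1.44978); u = 592.5·(+0.32187)/1.44978 + 324.0 = 455.5411, v = 671.9·(-0.06919)/1.44978 + 252.4 = 220.3333
M2: Pc = R·M2+t = (+0.41179, -0.28959, +1.38021); u = 592.5·(+0.41179)/1.38021 + 324.0 = 500.7760, v = 671.9·(-0.28959)/1.38021 + 252.4 = 111.4235
M3: Pc = R·M3+t = (+0.21133, -0.32681, +1.23902); u = 592.5·(+0.21133)/1.23902 + 324.0 = 425.0599, v = 671.9·(-0.32681)/1.23902 + 252.4 = 75.1765

c0=(378.97, 197.76) c1=(455.54, 220.33) c2=(500.78, 111.42) c3=(425.06, 75.18)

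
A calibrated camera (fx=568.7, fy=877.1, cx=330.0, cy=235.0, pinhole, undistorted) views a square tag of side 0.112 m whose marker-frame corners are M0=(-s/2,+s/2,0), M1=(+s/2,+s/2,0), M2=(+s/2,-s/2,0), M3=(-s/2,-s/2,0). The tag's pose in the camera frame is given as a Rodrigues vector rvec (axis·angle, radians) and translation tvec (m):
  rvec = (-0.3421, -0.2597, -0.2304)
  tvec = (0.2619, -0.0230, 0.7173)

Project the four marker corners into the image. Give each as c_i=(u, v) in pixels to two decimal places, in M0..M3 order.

c0=(516.17, 284.07) c1=(591.41, 257.48) c2=(557.23, 136.45) c3=(483.97, 156.36)

Intrinsics K: fx=568.7, fy=877.1, cx=330.0, cy=235.0
Marker side s = 0.112 m; corners in marker frame (Z=0):
  M0 = (-0.0560, +0.0560, 0)
  M1 = (+0.0560, +0.0560, 0)
  M2 = (+0.0560, -0.0560, 0)
  M3 = (-0.0560, -0.0560, 0)
rvec = (-0.3421, -0.2597, -0.2304), |rvec| = θ = 0.48740 rad = 27.926°
Rodrigues: sinθ=0.46833, 1−cosθ=0.11645; R = I + sinθ·[k]× + (1−cosθ)·[k]×²:
    [+0.94092 +0.26493 -0.21090]
    [-0.17784 +0.91661 +0.35804]
    [+0.28817 -0.29939 +0.90957]
t = (0.2619, -0.0230, 0.7173) m
M0: Pc = R·M0+t = (+0.22404, +0.03829, +0.68440); u = 568.7·(+0.22404)/0.68440 + 330.0 = 516.1703, v = 877.1·(+0.03829)/0.68440 + 235.0 = 284.0701
M1: Pc = R·M1+t = (+0.32943, +0.01837, +0.71667); u = 568.7·(+0.32943)/0.71667 + 330.0 = 591.4104, v = 877.1·(+0.01837)/0.71667 + 235.0 = 257.4839
M2: Pc = R·M2+t = (+0.29976, -0.08429, +0.75020); u = 568.7·(+0.29976)/0.75020 + 330.0 = 557.2327, v = 877.1·(-0.08429)/0.75020 + 235.0 = 136.4534
M3: Pc = R·M3+t = (+0.19437, -0.06437, +0.71793); u = 568.7·(+0.19437)/0.71793 + 330.0 = 483.9702, v = 877.1·(-0.06437)/0.71793 + 235.0 = 156.3567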